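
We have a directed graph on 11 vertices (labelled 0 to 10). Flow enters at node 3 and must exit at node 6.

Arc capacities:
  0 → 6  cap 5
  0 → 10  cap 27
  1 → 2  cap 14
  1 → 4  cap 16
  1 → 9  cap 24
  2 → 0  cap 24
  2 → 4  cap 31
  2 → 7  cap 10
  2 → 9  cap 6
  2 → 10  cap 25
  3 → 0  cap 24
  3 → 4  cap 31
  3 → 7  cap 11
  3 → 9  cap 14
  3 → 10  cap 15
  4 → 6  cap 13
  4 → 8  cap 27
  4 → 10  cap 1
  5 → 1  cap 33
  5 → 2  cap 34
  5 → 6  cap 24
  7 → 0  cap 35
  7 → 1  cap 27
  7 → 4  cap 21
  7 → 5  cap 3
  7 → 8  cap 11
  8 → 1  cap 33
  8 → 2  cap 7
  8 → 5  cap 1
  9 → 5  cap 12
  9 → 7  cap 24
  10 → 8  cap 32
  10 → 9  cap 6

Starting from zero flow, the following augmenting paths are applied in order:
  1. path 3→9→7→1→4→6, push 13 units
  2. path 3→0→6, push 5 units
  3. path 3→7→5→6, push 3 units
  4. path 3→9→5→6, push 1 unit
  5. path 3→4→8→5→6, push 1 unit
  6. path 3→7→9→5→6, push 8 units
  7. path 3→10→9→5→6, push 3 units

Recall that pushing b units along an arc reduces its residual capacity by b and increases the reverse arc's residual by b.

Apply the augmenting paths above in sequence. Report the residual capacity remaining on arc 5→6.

after path 1 (3→9→7→1→4→6, push 13): res(5,6)=24
after path 2 (3→0→6, push 5): res(5,6)=24
after path 3 (3→7→5→6, push 3): res(5,6)=21
after path 4 (3→9→5→6, push 1): res(5,6)=20
after path 5 (3→4→8→5→6, push 1): res(5,6)=19
after path 6 (3→7→9→5→6, push 8): res(5,6)=11
after path 7 (3→10→9→5→6, push 3): res(5,6)=8

Residual capacity of (5,6): 8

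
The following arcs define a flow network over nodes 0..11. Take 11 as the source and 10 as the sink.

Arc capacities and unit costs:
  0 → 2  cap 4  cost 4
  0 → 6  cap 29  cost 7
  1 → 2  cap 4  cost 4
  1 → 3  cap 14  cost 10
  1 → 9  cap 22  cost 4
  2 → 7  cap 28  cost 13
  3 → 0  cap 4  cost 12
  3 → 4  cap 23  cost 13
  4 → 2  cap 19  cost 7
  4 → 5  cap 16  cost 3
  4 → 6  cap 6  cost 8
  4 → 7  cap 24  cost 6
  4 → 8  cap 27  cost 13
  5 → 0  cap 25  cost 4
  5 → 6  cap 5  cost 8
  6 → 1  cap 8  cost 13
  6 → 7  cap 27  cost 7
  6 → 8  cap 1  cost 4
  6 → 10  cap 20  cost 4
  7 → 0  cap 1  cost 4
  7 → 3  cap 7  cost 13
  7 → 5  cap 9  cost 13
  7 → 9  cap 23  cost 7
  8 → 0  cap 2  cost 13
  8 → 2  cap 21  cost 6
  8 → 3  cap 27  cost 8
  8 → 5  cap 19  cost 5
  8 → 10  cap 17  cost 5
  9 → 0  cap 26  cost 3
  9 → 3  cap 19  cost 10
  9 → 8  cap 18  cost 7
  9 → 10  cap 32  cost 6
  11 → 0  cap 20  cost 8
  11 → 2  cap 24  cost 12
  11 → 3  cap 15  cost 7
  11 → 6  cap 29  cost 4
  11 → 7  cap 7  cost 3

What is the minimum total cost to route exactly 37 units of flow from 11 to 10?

shortest-cost path #1: 11→6→10 push 20 @ unit cost 8 (adds 160)
shortest-cost path #2: 11→6→8→10 push 1 @ unit cost 13 (adds 13)
shortest-cost path #3: 11→7→9→10 push 7 @ unit cost 16 (adds 112)
shortest-cost path #4: 11→6→7→9→10 push 8 @ unit cost 24 (adds 192)
shortest-cost path #5: 11→0→6→7→9→10 push 1 @ unit cost 35 (adds 35)
total cost = 512

Minimum cost for 37 units: 512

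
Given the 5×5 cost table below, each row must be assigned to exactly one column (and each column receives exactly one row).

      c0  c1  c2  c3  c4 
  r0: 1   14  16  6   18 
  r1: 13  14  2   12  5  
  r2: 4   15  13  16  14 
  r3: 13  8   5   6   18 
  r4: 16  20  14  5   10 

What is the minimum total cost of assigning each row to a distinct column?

one of 2 optimal assignments: row0→col0 (cost 1), row1→col2 (cost 2), row2→col4 (cost 14), row3→col1 (cost 8), row4→col3 (cost 5)
total = 1 + 2 + 14 + 8 + 5 = 30

Minimum assignment cost: 30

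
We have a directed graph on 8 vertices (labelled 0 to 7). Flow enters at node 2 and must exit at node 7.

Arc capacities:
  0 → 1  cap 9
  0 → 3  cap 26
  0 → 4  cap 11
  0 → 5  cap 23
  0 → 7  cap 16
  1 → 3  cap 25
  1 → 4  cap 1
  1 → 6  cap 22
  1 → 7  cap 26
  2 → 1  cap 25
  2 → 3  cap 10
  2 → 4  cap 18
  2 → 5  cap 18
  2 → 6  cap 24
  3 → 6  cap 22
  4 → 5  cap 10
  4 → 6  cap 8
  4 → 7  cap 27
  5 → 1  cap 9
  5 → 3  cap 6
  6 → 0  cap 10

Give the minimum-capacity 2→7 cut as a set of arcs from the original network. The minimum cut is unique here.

Min-cut arcs: {(1,4), (1,7), (2,4), (6,0)} (total capacity 55)

augment #1: 2→1→7 push 25
augment #2: 2→4→7 push 18
augment #3: 2→5→1→7 push 1
augment #4: 2→6→0→7 push 10
augment #5: 2→5→1→4→7 push 1
max flow = 55; residual-reachable set from 2 gives S-side
cut edges (S→T): {(1,4), (1,7), (2,4), (6,0)} total cap 55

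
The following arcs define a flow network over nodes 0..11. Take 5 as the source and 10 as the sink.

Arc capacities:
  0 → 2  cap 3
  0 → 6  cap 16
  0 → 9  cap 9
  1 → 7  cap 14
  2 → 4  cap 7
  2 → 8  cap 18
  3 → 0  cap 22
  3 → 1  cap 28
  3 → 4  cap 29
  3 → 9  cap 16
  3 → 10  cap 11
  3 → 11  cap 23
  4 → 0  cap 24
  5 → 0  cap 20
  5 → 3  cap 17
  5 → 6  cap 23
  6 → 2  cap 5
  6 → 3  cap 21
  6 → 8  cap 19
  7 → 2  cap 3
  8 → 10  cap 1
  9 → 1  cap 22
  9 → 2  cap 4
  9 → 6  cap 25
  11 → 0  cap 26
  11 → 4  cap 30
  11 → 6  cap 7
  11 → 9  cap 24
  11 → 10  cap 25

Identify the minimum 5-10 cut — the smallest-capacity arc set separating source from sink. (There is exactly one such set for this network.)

augment #1: 5→3→10 push 11
augment #2: 5→3→11→10 push 6
augment #3: 5→6→8→10 push 1
augment #4: 5→6→3→11→10 push 17
max flow = 35; residual-reachable set from 5 gives S-side
cut edges (S→T): {(3,10), (3,11), (8,10)} total cap 35

Min-cut arcs: {(3,10), (3,11), (8,10)} (total capacity 35)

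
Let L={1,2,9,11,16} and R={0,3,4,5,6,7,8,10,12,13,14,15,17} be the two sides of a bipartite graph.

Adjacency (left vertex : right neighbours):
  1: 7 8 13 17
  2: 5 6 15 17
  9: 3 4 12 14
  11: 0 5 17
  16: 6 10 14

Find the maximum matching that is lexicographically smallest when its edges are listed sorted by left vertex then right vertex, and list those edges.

|M| = 5 (so the lex-smallest maximum matching has 5 edges)
process left vertices in ascending order; for each, take the smallest-labelled available neighbour that still permits 5 edges overall, or leave it unmatched if none does
lex-smallest matching: {1-7, 2-5, 9-3, 11-0, 16-6}

Lex-smallest maximum matching: {(1,7), (2,5), (9,3), (11,0), (16,6)}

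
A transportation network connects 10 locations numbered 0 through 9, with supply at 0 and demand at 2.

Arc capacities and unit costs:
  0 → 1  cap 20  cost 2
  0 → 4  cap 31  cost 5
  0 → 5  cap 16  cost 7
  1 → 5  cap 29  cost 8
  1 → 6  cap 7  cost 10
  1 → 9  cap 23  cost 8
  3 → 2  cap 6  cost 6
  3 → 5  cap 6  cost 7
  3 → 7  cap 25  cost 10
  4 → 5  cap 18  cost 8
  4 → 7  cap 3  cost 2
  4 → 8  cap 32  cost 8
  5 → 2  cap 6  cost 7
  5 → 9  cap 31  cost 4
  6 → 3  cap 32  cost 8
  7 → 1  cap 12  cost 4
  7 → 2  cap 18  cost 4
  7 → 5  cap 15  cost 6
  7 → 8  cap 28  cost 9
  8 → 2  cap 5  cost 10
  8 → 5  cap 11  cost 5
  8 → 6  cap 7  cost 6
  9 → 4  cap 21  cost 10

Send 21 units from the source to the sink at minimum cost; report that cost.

shortest-cost path #1: 0→4→7→2 push 3 @ unit cost 11 (adds 33)
shortest-cost path #2: 0→5→2 push 6 @ unit cost 14 (adds 84)
shortest-cost path #3: 0→4→8→2 push 5 @ unit cost 23 (adds 115)
shortest-cost path #4: 0→1→6→3→2 push 6 @ unit cost 26 (adds 156)
shortest-cost path #5: 0→1→6→3→7→2 push 1 @ unit cost 34 (adds 34)
total cost = 422

Minimum cost for 21 units: 422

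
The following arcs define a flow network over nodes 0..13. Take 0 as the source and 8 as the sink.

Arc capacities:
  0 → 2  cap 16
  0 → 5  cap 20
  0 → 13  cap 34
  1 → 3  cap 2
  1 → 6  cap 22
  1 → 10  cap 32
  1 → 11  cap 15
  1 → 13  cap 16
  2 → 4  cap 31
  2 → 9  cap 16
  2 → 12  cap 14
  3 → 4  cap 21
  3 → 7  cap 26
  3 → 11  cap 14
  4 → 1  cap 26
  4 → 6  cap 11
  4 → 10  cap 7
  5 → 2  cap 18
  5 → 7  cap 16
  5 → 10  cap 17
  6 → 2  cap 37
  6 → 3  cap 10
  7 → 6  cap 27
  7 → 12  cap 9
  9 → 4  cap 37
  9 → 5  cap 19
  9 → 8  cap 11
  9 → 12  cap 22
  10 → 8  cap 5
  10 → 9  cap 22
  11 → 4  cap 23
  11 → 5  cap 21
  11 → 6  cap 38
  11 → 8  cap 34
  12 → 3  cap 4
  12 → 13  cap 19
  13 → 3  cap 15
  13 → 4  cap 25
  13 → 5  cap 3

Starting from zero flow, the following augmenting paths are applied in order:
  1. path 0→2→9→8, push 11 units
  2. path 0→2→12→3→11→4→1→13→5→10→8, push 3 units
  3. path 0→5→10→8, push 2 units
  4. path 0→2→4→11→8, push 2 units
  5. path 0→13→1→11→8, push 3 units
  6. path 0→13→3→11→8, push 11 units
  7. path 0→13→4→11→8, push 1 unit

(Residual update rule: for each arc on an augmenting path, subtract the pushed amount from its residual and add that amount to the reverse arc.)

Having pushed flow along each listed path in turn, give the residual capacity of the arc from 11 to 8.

after path 1 (0→2→9→8, push 11): res(11,8)=34
after path 2 (0→2→12→3→11→4→1→13→5→10→8, push 3): res(11,8)=34
after path 3 (0→5→10→8, push 2): res(11,8)=34
after path 4 (0→2→4→11→8, push 2): res(11,8)=32
after path 5 (0→13→1→11→8, push 3): res(11,8)=29
after path 6 (0→13→3→11→8, push 11): res(11,8)=18
after path 7 (0→13→4→11→8, push 1): res(11,8)=17

Residual capacity of (11,8): 17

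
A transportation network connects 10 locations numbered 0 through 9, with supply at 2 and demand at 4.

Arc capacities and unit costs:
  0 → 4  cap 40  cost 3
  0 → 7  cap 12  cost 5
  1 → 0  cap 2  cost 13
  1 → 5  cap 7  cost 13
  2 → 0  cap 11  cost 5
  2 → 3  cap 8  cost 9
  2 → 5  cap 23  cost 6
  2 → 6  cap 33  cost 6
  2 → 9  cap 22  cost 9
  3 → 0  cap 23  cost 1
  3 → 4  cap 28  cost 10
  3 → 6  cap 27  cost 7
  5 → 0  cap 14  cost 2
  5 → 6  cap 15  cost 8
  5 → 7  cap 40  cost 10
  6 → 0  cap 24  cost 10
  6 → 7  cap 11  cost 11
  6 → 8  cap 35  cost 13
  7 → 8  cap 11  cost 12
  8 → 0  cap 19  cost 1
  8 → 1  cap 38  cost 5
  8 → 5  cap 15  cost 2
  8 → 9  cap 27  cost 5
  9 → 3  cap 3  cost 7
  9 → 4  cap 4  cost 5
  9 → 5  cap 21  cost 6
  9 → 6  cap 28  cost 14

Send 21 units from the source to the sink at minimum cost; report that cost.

shortest-cost path #1: 2→0→4 push 11 @ unit cost 8 (adds 88)
shortest-cost path #2: 2→5→0→4 push 10 @ unit cost 11 (adds 110)
total cost = 198

Minimum cost for 21 units: 198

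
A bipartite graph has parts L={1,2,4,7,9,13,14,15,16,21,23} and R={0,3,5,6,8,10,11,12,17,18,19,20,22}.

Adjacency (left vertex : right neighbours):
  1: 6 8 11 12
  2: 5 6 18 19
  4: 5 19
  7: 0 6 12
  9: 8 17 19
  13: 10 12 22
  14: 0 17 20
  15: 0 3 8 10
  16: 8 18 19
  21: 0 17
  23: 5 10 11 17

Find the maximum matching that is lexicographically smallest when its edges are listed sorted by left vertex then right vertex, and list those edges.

|M| = 11 (so the lex-smallest maximum matching has 11 edges)
process left vertices in ascending order; for each, take the smallest-labelled available neighbour that still permits 11 edges overall, or leave it unmatched if none does
lex-smallest matching: {1-6, 2-5, 4-19, 7-0, 9-8, 13-10, 14-20, 15-3, 16-18, 21-17, 23-11}

Lex-smallest maximum matching: {(1,6), (2,5), (4,19), (7,0), (9,8), (13,10), (14,20), (15,3), (16,18), (21,17), (23,11)}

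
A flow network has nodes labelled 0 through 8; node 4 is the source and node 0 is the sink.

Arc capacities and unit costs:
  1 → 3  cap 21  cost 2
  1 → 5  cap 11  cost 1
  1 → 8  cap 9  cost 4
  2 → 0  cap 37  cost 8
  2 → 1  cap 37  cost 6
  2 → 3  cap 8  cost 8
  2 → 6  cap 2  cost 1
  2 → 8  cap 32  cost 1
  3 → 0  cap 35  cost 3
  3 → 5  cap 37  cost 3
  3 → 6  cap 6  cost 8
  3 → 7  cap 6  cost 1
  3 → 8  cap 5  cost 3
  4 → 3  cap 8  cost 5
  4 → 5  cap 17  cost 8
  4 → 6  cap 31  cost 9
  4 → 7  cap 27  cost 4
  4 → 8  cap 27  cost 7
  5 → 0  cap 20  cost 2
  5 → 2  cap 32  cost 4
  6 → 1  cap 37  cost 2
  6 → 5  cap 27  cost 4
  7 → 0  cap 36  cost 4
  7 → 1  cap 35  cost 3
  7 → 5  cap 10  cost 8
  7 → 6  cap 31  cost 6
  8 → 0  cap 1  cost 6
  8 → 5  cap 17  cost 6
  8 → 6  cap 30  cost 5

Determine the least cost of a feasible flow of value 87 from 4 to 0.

Minimum cost for 87 units: 1084

shortest-cost path #1: 4→7→0 push 27 @ unit cost 8 (adds 216)
shortest-cost path #2: 4→3→0 push 8 @ unit cost 8 (adds 64)
shortest-cost path #3: 4→5→0 push 17 @ unit cost 10 (adds 170)
shortest-cost path #4: 4→8→0 push 1 @ unit cost 13 (adds 13)
shortest-cost path #5: 4→6→1→5→0 push 3 @ unit cost 14 (adds 42)
shortest-cost path #6: 4→6→1→3→0 push 21 @ unit cost 16 (adds 336)
shortest-cost path #7: 4→6→1→5→2→0 push 7 @ unit cost 24 (adds 168)
shortest-cost path #8: 4→8→5→2→0 push 3 @ unit cost 25 (adds 75)
total cost = 1084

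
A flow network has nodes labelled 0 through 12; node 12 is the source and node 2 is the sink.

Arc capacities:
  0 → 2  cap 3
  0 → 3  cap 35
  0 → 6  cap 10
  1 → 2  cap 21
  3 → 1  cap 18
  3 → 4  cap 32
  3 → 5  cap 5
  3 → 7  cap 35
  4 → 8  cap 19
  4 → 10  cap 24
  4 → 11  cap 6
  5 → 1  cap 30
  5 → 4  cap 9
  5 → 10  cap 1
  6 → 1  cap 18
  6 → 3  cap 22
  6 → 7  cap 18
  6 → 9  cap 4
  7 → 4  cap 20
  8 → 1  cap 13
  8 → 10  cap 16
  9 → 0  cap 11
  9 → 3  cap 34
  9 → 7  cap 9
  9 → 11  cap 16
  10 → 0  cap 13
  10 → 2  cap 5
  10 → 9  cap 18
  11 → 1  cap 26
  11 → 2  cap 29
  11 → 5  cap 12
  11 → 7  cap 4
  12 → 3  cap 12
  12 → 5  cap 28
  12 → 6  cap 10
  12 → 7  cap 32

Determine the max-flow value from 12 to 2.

augment #1: 12→3→1→2 bottleneck 12, total now 12
augment #2: 12→5→1→2 bottleneck 9, total now 21
augment #3: 12→5→10→2 bottleneck 1, total now 22
augment #4: 12→5→4→10→2 bottleneck 4, total now 26
augment #5: 12→5→4→11→2 bottleneck 5, total now 31
augment #6: 12→6→9→0→2 bottleneck 3, total now 34
augment #7: 12→6→9→11→2 bottleneck 1, total now 35
augment #8: 12→7→4→11→2 bottleneck 1, total now 36
augment #9: 12→7→4→10→9→11→2 bottleneck 15, total now 51

Maximum flow value: 51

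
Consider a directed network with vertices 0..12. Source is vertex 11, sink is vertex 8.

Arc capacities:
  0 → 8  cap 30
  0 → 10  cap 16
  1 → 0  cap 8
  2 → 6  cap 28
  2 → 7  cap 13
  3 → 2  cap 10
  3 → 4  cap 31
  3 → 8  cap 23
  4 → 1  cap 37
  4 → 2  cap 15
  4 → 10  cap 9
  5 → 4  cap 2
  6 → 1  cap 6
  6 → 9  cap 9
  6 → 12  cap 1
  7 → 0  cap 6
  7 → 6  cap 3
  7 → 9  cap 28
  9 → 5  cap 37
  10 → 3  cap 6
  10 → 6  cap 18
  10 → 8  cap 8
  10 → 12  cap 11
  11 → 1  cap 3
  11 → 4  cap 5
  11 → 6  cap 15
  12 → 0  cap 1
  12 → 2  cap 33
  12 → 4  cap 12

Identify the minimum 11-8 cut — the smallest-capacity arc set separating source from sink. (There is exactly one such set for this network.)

Min-cut arcs: {(1,0), (5,4), (6,12), (11,4)} (total capacity 16)

augment #1: 11→1→0→8 push 3
augment #2: 11→4→10→8 push 5
augment #3: 11→6→1→0→8 push 5
augment #4: 11→6→12→0→8 push 1
augment #5: 11→6→9→5→4→10→8 push 2
max flow = 16; residual-reachable set from 11 gives S-side
cut edges (S→T): {(1,0), (5,4), (6,12), (11,4)} total cap 16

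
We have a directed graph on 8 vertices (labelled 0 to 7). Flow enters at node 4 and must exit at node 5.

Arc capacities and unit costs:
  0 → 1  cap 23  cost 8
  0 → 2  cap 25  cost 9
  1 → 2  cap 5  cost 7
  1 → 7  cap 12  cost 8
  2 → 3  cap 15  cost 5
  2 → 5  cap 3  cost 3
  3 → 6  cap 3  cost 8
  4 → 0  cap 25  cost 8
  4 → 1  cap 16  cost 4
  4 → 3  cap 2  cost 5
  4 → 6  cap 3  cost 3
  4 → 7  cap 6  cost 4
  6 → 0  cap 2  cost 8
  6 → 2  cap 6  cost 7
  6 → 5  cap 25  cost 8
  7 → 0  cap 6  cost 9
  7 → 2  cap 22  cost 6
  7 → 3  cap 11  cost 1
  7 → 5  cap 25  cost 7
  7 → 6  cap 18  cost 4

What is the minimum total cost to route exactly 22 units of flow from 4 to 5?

shortest-cost path #1: 4→6→5 push 3 @ unit cost 11 (adds 33)
shortest-cost path #2: 4→7→5 push 6 @ unit cost 11 (adds 66)
shortest-cost path #3: 4→1→2→5 push 3 @ unit cost 14 (adds 42)
shortest-cost path #4: 4→1→7→5 push 10 @ unit cost 19 (adds 190)
total cost = 331

Minimum cost for 22 units: 331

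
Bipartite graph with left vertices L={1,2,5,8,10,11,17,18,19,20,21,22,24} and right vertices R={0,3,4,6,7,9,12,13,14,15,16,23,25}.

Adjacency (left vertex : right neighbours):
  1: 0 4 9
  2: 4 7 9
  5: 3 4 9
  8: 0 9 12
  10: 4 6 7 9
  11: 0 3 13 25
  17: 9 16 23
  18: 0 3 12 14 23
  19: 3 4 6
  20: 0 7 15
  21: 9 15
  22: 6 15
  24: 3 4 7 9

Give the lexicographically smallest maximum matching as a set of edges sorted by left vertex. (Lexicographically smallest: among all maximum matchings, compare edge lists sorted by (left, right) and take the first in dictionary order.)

|M| = 11 (so the lex-smallest maximum matching has 11 edges)
process left vertices in ascending order; for each, take the smallest-labelled available neighbour that still permits 11 edges overall, or leave it unmatched if none does
lex-smallest matching: {1-0, 2-4, 5-3, 8-12, 10-6, 11-13, 17-16, 18-14, 20-7, 21-9, 22-15}

Lex-smallest maximum matching: {(1,0), (2,4), (5,3), (8,12), (10,6), (11,13), (17,16), (18,14), (20,7), (21,9), (22,15)}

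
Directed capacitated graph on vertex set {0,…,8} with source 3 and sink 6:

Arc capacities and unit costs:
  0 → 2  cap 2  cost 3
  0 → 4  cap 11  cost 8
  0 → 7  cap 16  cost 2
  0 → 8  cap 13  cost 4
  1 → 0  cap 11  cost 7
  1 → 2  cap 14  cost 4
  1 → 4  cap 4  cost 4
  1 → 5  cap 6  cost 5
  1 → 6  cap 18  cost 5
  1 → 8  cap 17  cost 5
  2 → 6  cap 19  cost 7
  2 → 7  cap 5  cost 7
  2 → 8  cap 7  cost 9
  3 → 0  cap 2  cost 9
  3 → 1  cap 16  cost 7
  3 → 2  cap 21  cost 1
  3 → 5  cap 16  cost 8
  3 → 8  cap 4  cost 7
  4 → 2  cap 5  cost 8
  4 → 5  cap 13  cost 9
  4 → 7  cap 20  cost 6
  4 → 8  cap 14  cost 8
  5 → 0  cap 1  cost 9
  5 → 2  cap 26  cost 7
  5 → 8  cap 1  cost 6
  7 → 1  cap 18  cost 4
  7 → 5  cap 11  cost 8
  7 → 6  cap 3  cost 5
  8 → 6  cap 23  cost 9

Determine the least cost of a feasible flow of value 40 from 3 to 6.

shortest-cost path #1: 3→2→6 push 19 @ unit cost 8 (adds 152)
shortest-cost path #2: 3→1→6 push 16 @ unit cost 12 (adds 192)
shortest-cost path #3: 3→2→7→6 push 2 @ unit cost 13 (adds 26)
shortest-cost path #4: 3→8→6 push 3 @ unit cost 16 (adds 48)
total cost = 418

Minimum cost for 40 units: 418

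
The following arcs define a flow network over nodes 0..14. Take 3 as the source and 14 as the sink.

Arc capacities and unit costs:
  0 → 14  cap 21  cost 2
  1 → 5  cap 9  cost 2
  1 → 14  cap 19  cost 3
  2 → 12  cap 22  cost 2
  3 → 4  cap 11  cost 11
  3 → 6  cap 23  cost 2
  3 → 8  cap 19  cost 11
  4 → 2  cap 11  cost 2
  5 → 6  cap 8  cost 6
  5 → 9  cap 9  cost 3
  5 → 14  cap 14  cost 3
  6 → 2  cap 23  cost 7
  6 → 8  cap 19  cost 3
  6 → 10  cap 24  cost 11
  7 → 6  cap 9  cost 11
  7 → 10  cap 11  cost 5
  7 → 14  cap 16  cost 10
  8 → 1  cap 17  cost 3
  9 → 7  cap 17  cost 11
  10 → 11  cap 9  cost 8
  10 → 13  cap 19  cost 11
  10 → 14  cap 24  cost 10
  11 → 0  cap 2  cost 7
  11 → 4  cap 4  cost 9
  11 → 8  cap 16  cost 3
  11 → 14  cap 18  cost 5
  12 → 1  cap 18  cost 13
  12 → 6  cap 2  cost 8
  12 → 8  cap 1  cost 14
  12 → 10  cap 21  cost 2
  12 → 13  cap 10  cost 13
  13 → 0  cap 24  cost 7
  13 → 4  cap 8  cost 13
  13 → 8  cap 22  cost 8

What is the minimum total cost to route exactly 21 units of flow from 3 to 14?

Minimum cost for 21 units: 279

shortest-cost path #1: 3→6→8→1→14 push 17 @ unit cost 11 (adds 187)
shortest-cost path #2: 3→6→10→14 push 4 @ unit cost 23 (adds 92)
total cost = 279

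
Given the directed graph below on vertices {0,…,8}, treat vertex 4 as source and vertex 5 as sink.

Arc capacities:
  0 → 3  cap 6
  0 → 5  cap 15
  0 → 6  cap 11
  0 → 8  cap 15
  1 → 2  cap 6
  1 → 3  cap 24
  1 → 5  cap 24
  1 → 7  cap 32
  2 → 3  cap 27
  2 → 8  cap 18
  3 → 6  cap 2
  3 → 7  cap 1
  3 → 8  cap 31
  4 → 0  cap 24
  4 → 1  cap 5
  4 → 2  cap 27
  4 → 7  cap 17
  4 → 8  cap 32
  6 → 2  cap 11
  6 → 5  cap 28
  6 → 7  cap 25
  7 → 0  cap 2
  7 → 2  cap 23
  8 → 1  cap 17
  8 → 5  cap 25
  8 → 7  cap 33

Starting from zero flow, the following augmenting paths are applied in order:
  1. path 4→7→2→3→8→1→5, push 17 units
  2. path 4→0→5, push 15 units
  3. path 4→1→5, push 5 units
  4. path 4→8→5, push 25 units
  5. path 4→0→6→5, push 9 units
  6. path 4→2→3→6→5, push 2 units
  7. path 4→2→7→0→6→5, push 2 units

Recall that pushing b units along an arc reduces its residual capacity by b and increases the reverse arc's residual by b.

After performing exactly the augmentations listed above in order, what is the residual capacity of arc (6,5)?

Residual capacity of (6,5): 15

after path 1 (4→7→2→3→8→1→5, push 17): res(6,5)=28
after path 2 (4→0→5, push 15): res(6,5)=28
after path 3 (4→1→5, push 5): res(6,5)=28
after path 4 (4→8→5, push 25): res(6,5)=28
after path 5 (4→0→6→5, push 9): res(6,5)=19
after path 6 (4→2→3→6→5, push 2): res(6,5)=17
after path 7 (4→2→7→0→6→5, push 2): res(6,5)=15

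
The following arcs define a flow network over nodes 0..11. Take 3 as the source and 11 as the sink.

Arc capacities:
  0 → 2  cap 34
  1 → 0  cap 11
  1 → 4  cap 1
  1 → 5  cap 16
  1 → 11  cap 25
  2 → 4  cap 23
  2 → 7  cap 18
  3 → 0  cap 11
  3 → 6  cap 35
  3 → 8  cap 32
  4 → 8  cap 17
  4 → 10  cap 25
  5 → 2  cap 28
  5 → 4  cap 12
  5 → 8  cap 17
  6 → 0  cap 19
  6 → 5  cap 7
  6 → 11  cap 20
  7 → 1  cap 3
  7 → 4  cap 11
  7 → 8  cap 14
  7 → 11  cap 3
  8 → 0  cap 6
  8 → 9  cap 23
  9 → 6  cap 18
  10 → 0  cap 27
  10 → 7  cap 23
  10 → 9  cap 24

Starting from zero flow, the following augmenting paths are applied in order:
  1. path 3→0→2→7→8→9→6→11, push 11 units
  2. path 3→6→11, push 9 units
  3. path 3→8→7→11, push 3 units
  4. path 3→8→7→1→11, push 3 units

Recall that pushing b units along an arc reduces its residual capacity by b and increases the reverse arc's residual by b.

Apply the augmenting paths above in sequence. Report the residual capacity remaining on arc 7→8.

Residual capacity of (7,8): 9

after path 1 (3→0→2→7→8→9→6→11, push 11): res(7,8)=3
after path 2 (3→6→11, push 9): res(7,8)=3
after path 3 (3→8→7→11, push 3): res(7,8)=6
after path 4 (3→8→7→1→11, push 3): res(7,8)=9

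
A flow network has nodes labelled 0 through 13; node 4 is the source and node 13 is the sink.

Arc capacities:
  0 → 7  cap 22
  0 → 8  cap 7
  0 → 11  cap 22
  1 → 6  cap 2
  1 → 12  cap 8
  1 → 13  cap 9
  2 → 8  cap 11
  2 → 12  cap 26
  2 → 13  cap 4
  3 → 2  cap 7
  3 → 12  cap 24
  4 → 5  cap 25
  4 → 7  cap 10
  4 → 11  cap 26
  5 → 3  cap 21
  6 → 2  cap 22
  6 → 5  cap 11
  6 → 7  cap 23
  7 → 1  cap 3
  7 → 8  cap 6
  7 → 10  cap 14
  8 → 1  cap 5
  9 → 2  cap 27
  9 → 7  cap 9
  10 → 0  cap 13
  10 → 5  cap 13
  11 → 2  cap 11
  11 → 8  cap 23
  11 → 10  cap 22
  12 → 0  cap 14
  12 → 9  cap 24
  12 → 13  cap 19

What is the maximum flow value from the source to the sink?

augment #1: 4→7→1→13 bottleneck 3, total now 3
augment #2: 4→11→2→13 bottleneck 4, total now 7
augment #3: 4→5→3→12→13 bottleneck 19, total now 26
augment #4: 4→7→8→1→13 bottleneck 5, total now 31

Maximum flow value: 31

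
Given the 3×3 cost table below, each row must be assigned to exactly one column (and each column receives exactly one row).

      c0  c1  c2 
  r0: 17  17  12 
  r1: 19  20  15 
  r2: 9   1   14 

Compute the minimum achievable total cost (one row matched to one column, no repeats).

Minimum assignment cost: 32

optimal assignment: row0→col2 (cost 12), row1→col0 (cost 19), row2→col1 (cost 1)
total = 12 + 19 + 1 = 32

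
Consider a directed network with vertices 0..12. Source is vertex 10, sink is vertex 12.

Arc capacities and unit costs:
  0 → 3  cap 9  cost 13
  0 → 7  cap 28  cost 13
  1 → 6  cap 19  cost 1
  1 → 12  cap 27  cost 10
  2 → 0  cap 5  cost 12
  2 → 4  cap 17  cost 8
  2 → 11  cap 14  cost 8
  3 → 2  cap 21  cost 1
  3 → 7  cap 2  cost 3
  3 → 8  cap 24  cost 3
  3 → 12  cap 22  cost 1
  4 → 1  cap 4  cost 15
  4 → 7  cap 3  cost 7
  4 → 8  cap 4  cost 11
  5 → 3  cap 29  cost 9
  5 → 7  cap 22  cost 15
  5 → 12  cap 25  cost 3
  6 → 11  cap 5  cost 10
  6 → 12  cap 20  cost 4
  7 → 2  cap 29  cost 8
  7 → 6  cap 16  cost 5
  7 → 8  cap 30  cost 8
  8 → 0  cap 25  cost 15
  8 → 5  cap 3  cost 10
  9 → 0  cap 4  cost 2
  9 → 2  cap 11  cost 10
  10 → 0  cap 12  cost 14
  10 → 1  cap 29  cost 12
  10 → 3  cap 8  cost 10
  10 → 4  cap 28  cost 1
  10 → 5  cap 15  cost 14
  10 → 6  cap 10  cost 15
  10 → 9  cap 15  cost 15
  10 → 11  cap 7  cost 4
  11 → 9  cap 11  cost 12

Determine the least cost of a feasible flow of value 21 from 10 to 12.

Minimum cost for 21 units: 309

shortest-cost path #1: 10→3→12 push 8 @ unit cost 11 (adds 88)
shortest-cost path #2: 10→5→12 push 13 @ unit cost 17 (adds 221)
total cost = 309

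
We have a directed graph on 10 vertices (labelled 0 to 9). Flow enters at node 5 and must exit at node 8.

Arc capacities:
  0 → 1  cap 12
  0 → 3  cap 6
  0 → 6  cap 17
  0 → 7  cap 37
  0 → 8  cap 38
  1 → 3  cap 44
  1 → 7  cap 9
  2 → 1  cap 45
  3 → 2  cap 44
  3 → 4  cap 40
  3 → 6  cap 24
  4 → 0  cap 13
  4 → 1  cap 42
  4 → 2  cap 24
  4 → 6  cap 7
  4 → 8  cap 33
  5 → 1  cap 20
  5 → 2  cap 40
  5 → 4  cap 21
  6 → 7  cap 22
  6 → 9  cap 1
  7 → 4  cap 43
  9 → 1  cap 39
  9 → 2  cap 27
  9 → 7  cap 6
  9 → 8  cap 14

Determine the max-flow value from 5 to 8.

augment #1: 5→4→8 bottleneck 21, total now 21
augment #2: 5→1→3→4→8 bottleneck 12, total now 33
augment #3: 5→1→3→4→0→8 bottleneck 8, total now 41
augment #4: 5→2→1→3→4→0→8 bottleneck 5, total now 46
augment #5: 5→2→1→3→6→9→8 bottleneck 1, total now 47

Maximum flow value: 47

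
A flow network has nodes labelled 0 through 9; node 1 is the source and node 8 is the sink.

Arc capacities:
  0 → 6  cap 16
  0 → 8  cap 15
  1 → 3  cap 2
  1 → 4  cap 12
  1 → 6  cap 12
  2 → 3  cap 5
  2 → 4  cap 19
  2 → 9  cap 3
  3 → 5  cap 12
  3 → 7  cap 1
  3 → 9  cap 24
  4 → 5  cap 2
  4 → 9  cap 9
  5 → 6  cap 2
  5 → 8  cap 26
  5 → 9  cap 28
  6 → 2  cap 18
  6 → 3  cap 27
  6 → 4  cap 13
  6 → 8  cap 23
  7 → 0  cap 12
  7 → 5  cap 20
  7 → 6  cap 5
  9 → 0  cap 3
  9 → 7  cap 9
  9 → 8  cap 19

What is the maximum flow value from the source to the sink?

Maximum flow value: 25

augment #1: 1→6→8 bottleneck 12, total now 12
augment #2: 1→3→5→8 bottleneck 2, total now 14
augment #3: 1→4→5→8 bottleneck 2, total now 16
augment #4: 1→4→9→8 bottleneck 9, total now 25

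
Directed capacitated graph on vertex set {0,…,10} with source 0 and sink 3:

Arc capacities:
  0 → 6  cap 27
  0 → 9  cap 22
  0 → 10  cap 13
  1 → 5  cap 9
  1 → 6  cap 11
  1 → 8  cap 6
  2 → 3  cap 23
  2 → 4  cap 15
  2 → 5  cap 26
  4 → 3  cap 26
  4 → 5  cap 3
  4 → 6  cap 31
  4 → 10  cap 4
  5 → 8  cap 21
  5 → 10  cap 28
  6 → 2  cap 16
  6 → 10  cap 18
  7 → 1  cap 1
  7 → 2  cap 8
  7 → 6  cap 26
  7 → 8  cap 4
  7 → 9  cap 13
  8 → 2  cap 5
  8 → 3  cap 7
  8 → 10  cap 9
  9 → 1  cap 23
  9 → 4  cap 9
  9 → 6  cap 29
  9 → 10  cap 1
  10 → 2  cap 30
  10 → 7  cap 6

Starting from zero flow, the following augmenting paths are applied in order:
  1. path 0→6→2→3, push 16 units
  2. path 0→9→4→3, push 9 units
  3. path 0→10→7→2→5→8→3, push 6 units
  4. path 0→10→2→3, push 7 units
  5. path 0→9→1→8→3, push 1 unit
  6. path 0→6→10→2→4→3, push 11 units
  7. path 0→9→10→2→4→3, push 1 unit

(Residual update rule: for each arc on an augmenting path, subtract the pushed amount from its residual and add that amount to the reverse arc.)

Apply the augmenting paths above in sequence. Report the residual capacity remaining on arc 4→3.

after path 1 (0→6→2→3, push 16): res(4,3)=26
after path 2 (0→9→4→3, push 9): res(4,3)=17
after path 3 (0→10→7→2→5→8→3, push 6): res(4,3)=17
after path 4 (0→10→2→3, push 7): res(4,3)=17
after path 5 (0→9→1→8→3, push 1): res(4,3)=17
after path 6 (0→6→10→2→4→3, push 11): res(4,3)=6
after path 7 (0→9→10→2→4→3, push 1): res(4,3)=5

Residual capacity of (4,3): 5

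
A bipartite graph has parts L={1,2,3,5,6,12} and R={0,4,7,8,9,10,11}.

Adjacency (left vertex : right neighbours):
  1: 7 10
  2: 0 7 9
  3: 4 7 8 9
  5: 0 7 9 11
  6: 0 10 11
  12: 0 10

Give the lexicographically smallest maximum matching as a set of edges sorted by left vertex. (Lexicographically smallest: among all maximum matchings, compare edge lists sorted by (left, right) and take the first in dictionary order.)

|M| = 6 (so the lex-smallest maximum matching has 6 edges)
process left vertices in ascending order; for each, take the smallest-labelled available neighbour that still permits 6 edges overall, or leave it unmatched if none does
lex-smallest matching: {1-7, 2-0, 3-4, 5-9, 6-11, 12-10}

Lex-smallest maximum matching: {(1,7), (2,0), (3,4), (5,9), (6,11), (12,10)}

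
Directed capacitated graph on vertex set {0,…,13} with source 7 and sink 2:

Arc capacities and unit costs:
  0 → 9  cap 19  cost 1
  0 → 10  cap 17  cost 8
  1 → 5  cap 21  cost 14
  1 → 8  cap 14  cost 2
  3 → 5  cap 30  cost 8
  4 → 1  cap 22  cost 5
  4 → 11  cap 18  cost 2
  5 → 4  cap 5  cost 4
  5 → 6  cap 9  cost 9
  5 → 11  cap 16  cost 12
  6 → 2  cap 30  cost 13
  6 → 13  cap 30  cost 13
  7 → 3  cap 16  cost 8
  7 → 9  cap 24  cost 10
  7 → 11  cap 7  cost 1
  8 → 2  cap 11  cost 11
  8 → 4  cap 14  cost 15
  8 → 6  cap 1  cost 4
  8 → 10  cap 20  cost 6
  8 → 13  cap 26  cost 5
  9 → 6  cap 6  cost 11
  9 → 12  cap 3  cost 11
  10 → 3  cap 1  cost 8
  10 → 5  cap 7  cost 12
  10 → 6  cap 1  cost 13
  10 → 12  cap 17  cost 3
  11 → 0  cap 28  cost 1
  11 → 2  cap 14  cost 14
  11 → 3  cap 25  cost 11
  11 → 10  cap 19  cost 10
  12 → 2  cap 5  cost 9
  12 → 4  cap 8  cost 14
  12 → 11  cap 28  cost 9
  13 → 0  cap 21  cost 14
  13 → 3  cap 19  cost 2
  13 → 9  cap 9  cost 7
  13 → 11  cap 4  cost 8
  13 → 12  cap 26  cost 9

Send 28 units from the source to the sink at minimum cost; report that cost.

Minimum cost for 28 units: 845

shortest-cost path #1: 7→11→2 push 7 @ unit cost 15 (adds 105)
shortest-cost path #2: 7→9→12→2 push 3 @ unit cost 30 (adds 90)
shortest-cost path #3: 7→9→6→2 push 6 @ unit cost 34 (adds 204)
shortest-cost path #4: 7→3→5→4→11→2 push 5 @ unit cost 36 (adds 180)
shortest-cost path #5: 7→3→5→6→2 push 7 @ unit cost 38 (adds 266)
total cost = 845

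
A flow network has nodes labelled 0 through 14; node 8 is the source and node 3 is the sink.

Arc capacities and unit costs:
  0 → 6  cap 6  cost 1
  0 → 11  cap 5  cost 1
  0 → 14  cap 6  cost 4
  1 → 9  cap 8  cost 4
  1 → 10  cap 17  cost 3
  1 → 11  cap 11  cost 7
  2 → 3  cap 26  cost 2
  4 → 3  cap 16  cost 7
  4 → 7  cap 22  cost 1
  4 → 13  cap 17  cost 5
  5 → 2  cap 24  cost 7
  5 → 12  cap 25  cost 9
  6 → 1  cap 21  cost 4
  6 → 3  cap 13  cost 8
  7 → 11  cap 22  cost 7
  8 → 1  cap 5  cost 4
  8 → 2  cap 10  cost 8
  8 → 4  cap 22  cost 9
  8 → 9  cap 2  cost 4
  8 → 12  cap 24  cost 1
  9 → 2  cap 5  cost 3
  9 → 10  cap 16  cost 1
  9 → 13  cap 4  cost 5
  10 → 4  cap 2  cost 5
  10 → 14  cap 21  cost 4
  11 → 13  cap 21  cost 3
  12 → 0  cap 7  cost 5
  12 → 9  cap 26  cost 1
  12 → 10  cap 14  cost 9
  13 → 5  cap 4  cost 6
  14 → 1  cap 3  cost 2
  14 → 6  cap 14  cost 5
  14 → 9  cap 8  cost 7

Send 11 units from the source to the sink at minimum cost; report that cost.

Minimum cost for 11 units: 95

shortest-cost path #1: 8→12→9→2→3 push 5 @ unit cost 7 (adds 35)
shortest-cost path #2: 8→2→3 push 6 @ unit cost 10 (adds 60)
total cost = 95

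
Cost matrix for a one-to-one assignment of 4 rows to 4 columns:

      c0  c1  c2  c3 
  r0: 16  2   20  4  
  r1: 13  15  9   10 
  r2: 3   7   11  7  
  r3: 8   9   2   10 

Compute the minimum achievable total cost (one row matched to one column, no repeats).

optimal assignment: row0→col1 (cost 2), row1→col3 (cost 10), row2→col0 (cost 3), row3→col2 (cost 2)
total = 2 + 10 + 3 + 2 = 17

Minimum assignment cost: 17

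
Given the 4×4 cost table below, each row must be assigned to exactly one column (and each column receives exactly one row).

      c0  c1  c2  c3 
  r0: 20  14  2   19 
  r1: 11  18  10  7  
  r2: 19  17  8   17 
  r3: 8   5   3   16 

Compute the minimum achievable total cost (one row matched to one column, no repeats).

optimal assignment: row0→col2 (cost 2), row1→col3 (cost 7), row2→col0 (cost 19), row3→col1 (cost 5)
total = 2 + 7 + 19 + 5 = 33

Minimum assignment cost: 33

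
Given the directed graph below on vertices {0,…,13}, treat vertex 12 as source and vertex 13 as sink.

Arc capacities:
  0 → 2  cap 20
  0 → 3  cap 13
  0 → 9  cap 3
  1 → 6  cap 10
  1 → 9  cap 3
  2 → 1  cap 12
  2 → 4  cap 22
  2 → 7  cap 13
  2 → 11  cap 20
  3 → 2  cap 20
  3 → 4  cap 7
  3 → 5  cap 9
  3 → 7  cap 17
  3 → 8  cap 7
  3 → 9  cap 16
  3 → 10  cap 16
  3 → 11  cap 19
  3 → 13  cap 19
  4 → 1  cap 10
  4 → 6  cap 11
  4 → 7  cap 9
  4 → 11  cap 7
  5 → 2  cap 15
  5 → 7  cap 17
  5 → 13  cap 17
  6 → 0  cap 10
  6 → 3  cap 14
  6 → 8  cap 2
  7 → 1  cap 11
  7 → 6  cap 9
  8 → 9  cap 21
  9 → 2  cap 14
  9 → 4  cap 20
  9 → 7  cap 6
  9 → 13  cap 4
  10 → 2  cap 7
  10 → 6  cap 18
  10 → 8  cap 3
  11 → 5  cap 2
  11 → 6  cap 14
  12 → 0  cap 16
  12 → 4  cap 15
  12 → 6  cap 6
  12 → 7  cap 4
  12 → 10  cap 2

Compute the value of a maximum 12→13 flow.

Maximum flow value: 33

augment #1: 12→0→3→13 bottleneck 13, total now 13
augment #2: 12→0→9→13 bottleneck 3, total now 16
augment #3: 12→6→3→13 bottleneck 6, total now 22
augment #4: 12→4→1→9→13 bottleneck 1, total now 23
augment #5: 12→4→11→5→13 bottleneck 2, total now 25
augment #6: 12→4→6→3→5→13 bottleneck 8, total now 33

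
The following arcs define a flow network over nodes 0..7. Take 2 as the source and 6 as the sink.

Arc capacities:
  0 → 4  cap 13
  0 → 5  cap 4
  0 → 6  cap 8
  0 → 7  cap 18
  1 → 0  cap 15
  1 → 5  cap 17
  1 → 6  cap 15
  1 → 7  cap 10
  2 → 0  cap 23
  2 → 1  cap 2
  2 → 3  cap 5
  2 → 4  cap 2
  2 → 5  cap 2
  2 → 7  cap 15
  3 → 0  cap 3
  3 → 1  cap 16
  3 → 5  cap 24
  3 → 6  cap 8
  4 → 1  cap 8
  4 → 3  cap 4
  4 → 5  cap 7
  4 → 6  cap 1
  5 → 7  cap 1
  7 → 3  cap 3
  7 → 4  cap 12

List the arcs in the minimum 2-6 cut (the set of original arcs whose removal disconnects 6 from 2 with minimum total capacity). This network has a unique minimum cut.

Min-cut arcs: {(0,6), (2,1), (2,3), (4,1), (4,3), (4,6), (7,3)} (total capacity 31)

augment #1: 2→0→6 push 8
augment #2: 2→1→6 push 2
augment #3: 2→3→6 push 5
augment #4: 2→4→6 push 1
augment #5: 2→4→1→6 push 1
augment #6: 2→7→3→6 push 3
augment #7: 2→0→4→1→6 push 7
augment #8: 2→0→4→3→1→6 push 4
max flow = 31; residual-reachable set from 2 gives S-side
cut edges (S→T): {(0,6), (2,1), (2,3), (4,1), (4,3), (4,6), (7,3)} total cap 31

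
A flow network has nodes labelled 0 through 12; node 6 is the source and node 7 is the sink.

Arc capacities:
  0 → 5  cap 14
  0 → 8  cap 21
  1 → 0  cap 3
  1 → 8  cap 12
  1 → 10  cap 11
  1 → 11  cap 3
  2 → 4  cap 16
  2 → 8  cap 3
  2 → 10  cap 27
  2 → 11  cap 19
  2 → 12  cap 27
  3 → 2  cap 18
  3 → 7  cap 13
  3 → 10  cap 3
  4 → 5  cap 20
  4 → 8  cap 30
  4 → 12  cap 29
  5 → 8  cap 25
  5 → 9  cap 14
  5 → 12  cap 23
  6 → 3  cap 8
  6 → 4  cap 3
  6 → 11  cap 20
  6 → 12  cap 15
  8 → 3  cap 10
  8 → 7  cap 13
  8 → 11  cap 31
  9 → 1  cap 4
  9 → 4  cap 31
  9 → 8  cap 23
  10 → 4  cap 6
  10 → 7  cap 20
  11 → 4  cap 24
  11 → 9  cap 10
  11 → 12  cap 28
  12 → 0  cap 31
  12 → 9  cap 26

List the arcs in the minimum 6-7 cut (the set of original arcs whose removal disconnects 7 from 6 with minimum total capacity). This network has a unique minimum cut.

augment #1: 6→3→7 push 8
augment #2: 6→4→8→7 push 3
augment #3: 6→11→4→8→7 push 10
augment #4: 6→11→4→8→3→7 push 5
augment #5: 6→11→9→1→10→7 push 4
augment #6: 6→11→4→8→3→10→7 push 1
augment #7: 6→12→0→8→3→10→7 push 2
augment #8: 6→12→0→8→3→2→10→7 push 2
max flow = 35; residual-reachable set from 6 gives S-side
cut edges (S→T): {(6,3), (8,3), (8,7), (9,1)} total cap 35

Min-cut arcs: {(6,3), (8,3), (8,7), (9,1)} (total capacity 35)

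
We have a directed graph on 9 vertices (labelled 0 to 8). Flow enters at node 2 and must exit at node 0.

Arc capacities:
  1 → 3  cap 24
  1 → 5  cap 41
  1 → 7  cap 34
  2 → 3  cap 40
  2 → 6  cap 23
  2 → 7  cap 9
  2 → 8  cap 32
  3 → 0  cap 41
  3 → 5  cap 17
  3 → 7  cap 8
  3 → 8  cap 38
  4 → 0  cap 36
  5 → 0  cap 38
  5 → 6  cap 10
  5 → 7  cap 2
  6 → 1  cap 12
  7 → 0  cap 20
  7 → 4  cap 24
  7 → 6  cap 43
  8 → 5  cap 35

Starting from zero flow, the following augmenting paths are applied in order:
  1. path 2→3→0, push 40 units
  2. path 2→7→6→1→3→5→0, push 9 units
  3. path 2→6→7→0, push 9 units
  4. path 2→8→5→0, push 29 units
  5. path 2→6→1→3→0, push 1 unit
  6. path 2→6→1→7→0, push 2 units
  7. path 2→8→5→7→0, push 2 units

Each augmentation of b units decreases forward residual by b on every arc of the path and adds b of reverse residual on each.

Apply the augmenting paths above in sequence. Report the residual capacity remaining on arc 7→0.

Residual capacity of (7,0): 7

after path 1 (2→3→0, push 40): res(7,0)=20
after path 2 (2→7→6→1→3→5→0, push 9): res(7,0)=20
after path 3 (2→6→7→0, push 9): res(7,0)=11
after path 4 (2→8→5→0, push 29): res(7,0)=11
after path 5 (2→6→1→3→0, push 1): res(7,0)=11
after path 6 (2→6→1→7→0, push 2): res(7,0)=9
after path 7 (2→8→5→7→0, push 2): res(7,0)=7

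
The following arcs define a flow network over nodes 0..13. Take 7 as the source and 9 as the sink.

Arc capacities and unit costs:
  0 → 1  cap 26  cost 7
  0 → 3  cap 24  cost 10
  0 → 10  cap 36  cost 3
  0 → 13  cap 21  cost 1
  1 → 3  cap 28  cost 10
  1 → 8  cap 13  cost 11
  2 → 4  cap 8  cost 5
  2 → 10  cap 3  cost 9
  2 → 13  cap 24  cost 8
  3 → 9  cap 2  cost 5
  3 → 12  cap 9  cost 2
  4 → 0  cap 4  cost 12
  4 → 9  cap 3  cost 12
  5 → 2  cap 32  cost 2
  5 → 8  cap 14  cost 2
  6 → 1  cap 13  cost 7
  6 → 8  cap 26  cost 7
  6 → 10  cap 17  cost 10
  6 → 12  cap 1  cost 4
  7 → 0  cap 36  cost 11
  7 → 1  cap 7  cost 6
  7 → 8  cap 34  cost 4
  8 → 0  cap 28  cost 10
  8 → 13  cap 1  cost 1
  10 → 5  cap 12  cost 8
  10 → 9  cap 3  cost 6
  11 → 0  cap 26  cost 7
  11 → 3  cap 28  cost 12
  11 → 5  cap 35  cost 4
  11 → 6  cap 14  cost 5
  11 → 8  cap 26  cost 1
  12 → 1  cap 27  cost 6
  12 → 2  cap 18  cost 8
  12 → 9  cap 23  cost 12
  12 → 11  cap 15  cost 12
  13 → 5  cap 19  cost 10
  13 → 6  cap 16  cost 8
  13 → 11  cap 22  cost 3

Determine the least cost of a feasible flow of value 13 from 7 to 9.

Minimum cost for 13 units: 351

shortest-cost path #1: 7→0→10→9 push 3 @ unit cost 20 (adds 60)
shortest-cost path #2: 7→1→3→9 push 2 @ unit cost 21 (adds 42)
shortest-cost path #3: 7→8→13→6→12→9 push 1 @ unit cost 29 (adds 29)
shortest-cost path #4: 7→1→3→12→9 push 5 @ unit cost 30 (adds 150)
shortest-cost path #5: 7→0→3→12→9 push 2 @ unit cost 35 (adds 70)
total cost = 351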